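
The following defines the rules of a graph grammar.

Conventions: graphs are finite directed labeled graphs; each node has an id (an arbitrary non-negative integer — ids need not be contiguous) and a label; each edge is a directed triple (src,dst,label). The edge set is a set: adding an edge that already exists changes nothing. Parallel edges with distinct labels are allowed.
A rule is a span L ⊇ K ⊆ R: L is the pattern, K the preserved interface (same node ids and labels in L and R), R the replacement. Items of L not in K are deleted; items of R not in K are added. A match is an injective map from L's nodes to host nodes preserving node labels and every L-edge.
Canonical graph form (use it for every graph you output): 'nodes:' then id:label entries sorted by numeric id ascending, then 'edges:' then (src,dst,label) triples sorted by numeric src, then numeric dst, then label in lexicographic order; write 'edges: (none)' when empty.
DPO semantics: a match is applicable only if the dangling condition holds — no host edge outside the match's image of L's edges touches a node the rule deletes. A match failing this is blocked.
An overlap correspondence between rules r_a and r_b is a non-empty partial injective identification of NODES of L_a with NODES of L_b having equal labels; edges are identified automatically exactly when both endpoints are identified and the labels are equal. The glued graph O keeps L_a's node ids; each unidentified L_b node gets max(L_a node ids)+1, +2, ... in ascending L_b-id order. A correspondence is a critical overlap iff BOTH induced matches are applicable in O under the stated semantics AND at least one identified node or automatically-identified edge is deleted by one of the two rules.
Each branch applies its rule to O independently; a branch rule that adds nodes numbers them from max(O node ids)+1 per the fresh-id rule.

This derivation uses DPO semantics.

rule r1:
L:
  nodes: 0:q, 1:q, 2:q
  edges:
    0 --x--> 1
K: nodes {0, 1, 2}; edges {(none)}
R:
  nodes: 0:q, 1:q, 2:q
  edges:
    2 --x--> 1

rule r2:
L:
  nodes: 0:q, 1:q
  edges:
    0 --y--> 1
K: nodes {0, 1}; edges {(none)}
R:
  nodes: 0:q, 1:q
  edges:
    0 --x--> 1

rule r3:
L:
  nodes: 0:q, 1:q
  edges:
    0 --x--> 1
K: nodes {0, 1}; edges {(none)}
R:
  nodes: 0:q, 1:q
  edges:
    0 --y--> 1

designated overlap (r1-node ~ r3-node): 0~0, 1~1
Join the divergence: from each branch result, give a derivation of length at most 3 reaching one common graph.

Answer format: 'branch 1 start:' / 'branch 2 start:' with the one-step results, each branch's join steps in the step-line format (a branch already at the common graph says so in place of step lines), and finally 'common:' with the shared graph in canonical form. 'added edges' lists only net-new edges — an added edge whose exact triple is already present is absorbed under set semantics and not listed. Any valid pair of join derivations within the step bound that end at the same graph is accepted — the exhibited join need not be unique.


branch 1 start:
nodes: 0:q, 1:q, 2:q
edges: (2,1,x)
branch 2 start:
nodes: 0:q, 1:q, 2:q
edges: (0,1,y)
branch 1 step 1: rule r1; match: 0->2, 1->1, 2->0; deleted nodes (none); deleted edges (2,1,x); added nodes (none); added edges (0,1,x); result: nodes: 0:q, 1:q, 2:q edges: (0,1,x)
branch 2 step 1: rule r2; match: 0->0, 1->1; deleted nodes (none); deleted edges (0,1,y); added nodes (none); added edges (0,1,x); result: nodes: 0:q, 1:q, 2:q edges: (0,1,x)
common:
nodes: 0:q, 1:q, 2:q
edges: (0,1,x)


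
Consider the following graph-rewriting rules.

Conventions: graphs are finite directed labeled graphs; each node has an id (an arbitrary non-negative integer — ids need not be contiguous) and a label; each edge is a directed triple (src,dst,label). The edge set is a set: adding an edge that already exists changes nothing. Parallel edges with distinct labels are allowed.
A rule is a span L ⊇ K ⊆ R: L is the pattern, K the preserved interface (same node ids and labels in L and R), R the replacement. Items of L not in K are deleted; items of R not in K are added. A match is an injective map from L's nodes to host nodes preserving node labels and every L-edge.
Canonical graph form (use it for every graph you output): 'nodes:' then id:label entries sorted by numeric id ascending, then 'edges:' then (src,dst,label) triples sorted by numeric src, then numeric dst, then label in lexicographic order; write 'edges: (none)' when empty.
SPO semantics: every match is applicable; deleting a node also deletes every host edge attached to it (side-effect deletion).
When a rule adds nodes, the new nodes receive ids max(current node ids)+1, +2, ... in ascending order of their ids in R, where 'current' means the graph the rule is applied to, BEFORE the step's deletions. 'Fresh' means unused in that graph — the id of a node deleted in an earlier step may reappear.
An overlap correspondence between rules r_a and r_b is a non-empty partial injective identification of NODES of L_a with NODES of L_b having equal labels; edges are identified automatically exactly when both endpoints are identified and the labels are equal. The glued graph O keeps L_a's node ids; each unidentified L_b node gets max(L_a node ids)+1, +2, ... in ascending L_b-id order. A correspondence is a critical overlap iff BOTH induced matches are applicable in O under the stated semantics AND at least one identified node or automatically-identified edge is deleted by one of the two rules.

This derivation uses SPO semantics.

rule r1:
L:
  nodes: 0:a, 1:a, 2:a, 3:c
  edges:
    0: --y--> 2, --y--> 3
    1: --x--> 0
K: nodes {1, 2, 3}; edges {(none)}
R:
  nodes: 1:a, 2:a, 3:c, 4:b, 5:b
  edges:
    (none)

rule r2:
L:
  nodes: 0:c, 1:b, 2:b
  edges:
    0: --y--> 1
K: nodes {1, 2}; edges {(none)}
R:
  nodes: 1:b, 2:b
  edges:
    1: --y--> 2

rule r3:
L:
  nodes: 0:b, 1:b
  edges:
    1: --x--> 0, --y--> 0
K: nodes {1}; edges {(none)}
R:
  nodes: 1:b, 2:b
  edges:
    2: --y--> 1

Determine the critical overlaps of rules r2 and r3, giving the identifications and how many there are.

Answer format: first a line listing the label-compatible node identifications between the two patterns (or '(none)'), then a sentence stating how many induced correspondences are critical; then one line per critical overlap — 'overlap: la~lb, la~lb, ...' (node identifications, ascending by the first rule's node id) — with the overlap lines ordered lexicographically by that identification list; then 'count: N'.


label-compatible node identifications between L(r2) and L(r3): 1~0, 1~1, 2~0, 2~1
4 of the induced correspondences are critical overlaps of r2 and r3.
overlap: 1~0
overlap: 1~0, 2~1
overlap: 1~1, 2~0
overlap: 2~0
count: 4


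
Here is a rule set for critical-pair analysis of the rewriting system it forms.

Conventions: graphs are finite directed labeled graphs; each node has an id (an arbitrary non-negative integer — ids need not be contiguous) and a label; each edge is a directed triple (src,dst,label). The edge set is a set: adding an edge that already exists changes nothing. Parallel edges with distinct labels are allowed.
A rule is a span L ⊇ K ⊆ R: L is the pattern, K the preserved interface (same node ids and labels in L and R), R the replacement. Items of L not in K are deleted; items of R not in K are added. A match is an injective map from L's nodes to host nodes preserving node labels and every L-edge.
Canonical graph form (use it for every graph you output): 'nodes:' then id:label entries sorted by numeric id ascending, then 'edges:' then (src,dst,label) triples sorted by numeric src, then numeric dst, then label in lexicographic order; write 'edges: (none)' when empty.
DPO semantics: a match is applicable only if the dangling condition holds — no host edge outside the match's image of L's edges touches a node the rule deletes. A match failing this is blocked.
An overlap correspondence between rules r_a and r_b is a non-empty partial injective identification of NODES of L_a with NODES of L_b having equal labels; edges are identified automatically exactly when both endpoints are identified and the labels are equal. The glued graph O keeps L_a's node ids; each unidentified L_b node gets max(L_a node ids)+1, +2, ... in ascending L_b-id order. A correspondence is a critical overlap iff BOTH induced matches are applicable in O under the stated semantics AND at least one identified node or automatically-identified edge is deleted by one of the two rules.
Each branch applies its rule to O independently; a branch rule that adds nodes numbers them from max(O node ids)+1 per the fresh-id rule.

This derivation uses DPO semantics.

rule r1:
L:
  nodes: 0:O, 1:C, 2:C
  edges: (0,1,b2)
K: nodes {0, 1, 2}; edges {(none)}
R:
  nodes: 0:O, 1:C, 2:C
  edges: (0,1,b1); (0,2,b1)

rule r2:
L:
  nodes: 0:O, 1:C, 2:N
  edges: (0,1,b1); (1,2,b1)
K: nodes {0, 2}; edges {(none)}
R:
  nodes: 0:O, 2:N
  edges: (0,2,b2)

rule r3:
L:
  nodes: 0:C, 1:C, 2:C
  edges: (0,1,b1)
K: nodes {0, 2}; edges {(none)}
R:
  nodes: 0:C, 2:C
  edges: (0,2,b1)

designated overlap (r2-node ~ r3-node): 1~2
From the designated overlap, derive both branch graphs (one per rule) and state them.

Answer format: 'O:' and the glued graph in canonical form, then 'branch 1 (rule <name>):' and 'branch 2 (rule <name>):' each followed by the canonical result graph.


O:
nodes: 0:O, 1:C, 2:N, 3:C, 4:C
edges: (0,1,b1); (1,2,b1); (3,4,b1)
branch 1 (rule r2):
nodes: 0:O, 2:N, 3:C, 4:C
edges: (0,2,b2); (3,4,b1)
branch 2 (rule r3):
nodes: 0:O, 1:C, 2:N, 3:C
edges: (0,1,b1); (1,2,b1); (3,1,b1)


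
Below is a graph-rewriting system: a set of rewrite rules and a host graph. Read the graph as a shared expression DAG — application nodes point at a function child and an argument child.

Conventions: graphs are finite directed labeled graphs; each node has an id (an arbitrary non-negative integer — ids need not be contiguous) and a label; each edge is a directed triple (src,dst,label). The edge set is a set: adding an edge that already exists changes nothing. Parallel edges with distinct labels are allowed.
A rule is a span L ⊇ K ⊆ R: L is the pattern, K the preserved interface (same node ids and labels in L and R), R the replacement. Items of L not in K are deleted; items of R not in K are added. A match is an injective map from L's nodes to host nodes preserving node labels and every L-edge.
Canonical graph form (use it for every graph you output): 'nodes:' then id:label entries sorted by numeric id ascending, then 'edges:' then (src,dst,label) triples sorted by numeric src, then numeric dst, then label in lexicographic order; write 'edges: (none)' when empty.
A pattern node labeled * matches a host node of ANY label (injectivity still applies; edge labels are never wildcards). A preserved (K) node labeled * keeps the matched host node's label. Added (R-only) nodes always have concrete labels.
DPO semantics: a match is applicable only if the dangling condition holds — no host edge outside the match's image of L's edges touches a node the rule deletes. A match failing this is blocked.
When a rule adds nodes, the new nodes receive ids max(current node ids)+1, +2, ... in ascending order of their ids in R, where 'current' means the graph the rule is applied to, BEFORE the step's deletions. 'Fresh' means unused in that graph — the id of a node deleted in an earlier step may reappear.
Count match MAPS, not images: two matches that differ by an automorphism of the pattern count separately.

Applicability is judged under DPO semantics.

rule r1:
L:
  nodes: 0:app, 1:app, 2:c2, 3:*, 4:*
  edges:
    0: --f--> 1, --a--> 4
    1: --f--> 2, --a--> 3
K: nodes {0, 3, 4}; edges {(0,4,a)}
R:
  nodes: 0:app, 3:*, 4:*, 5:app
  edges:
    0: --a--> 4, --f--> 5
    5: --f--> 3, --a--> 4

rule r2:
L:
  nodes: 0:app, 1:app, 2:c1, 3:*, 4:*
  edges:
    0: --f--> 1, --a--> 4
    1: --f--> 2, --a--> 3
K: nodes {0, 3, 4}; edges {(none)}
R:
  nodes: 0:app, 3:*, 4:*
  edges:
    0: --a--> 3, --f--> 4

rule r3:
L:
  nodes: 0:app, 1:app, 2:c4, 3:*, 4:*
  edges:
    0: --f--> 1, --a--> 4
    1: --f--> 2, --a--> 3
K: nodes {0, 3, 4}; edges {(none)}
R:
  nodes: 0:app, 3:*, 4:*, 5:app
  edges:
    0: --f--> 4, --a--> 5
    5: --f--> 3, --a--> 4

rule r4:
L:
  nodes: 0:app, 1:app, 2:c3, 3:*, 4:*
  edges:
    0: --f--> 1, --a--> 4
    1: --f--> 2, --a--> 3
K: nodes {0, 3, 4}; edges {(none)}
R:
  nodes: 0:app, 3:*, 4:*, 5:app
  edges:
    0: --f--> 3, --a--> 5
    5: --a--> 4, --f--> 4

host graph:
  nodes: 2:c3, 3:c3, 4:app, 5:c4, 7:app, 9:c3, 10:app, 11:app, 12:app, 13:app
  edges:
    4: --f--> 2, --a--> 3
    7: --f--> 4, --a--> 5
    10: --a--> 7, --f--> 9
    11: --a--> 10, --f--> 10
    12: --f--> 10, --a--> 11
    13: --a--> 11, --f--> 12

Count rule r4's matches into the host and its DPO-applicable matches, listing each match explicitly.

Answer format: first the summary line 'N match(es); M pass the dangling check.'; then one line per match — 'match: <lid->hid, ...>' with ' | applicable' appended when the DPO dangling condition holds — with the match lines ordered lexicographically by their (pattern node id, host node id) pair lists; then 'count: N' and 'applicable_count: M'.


2 match(es); 1 pass the dangling check.
match: 0->7, 1->4, 2->2, 3->3, 4->5 | applicable
match: 0->12, 1->10, 2->9, 3->7, 4->11
count: 2
applicable_count: 1


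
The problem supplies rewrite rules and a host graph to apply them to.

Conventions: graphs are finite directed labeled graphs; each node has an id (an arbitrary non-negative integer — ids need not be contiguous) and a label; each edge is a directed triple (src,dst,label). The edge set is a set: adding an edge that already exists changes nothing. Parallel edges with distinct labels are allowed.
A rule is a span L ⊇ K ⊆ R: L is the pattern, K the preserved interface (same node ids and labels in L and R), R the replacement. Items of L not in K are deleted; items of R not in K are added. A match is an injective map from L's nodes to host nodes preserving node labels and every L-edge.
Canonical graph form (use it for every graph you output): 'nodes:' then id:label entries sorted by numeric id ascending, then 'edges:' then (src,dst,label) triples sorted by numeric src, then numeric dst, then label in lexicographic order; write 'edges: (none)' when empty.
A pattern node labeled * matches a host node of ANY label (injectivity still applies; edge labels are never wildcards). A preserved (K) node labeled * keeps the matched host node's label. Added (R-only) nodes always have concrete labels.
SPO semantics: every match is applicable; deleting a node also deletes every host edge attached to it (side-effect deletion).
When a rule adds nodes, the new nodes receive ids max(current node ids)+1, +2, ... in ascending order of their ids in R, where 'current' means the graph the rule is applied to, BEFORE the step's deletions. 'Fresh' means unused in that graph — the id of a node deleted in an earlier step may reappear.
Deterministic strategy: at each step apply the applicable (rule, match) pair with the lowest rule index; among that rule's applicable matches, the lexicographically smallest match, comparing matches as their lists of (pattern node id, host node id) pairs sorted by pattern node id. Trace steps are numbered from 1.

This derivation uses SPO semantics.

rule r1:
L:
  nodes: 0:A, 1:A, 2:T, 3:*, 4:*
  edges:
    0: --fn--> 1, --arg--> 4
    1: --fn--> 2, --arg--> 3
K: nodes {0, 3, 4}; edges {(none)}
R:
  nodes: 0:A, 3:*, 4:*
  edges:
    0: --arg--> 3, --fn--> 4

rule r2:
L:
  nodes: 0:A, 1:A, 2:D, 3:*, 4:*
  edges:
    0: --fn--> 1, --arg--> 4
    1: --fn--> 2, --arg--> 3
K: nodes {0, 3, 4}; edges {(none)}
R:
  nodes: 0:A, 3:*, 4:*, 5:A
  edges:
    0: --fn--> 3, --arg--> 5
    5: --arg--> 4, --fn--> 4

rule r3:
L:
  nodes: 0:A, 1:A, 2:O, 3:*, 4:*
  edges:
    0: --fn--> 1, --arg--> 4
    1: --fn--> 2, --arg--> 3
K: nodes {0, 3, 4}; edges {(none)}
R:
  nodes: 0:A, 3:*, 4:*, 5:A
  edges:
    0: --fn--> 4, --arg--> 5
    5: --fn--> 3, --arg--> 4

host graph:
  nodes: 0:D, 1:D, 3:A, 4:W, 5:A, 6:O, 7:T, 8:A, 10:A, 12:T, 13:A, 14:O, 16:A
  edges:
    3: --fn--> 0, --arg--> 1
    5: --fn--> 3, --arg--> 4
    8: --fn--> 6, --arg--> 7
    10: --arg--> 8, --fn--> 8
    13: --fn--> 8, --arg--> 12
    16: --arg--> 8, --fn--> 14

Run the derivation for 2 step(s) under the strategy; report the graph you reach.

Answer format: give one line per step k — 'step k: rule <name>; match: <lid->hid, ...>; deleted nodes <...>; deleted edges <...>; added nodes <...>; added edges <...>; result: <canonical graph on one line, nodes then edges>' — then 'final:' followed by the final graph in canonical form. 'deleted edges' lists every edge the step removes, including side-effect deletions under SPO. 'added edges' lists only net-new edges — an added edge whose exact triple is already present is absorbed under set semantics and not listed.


step 1: rule r2; match: 0->5, 1->3, 2->0, 3->1, 4->4; deleted nodes 0, 3; deleted edges (3,0,fn); (3,1,arg); (5,3,fn); (5,4,arg); added nodes 17; added edges (5,1,fn); (5,17,arg); (17,4,arg); (17,4,fn); result: nodes: 1:D, 4:W, 5:A, 6:O, 7:T, 8:A, 10:A, 12:T, 13:A, 14:O, 16:A, 17:A edges: (5,1,fn); (5,17,arg); (8,6,fn); (8,7,arg); (10,8,arg); (10,8,fn); (13,8,fn); (13,12,arg); (16,8,arg); (16,14,fn); (17,4,arg); (17,4,fn)
step 2: rule r3; match: 0->13, 1->8, 2->6, 3->7, 4->12; deleted nodes 6, 8; deleted edges (8,6,fn); (8,7,arg); (10,8,arg); (10,8,fn); (13,8,fn); (13,12,arg); (16,8,arg); added nodes 18; added edges (13,12,fn); (13,18,arg); (18,7,fn); (18,12,arg); result: nodes: 1:D, 4:W, 5:A, 7:T, 10:A, 12:T, 13:A, 14:O, 16:A, 17:A, 18:A edges: (5,1,fn); (5,17,arg); (13,12,fn); (13,18,arg); (16,14,fn); (17,4,arg); (17,4,fn); (18,7,fn); (18,12,arg)
final:
nodes: 1:D, 4:W, 5:A, 7:T, 10:A, 12:T, 13:A, 14:O, 16:A, 17:A, 18:A
edges: (5,1,fn); (5,17,arg); (13,12,fn); (13,18,arg); (16,14,fn); (17,4,arg); (17,4,fn); (18,7,fn); (18,12,arg)


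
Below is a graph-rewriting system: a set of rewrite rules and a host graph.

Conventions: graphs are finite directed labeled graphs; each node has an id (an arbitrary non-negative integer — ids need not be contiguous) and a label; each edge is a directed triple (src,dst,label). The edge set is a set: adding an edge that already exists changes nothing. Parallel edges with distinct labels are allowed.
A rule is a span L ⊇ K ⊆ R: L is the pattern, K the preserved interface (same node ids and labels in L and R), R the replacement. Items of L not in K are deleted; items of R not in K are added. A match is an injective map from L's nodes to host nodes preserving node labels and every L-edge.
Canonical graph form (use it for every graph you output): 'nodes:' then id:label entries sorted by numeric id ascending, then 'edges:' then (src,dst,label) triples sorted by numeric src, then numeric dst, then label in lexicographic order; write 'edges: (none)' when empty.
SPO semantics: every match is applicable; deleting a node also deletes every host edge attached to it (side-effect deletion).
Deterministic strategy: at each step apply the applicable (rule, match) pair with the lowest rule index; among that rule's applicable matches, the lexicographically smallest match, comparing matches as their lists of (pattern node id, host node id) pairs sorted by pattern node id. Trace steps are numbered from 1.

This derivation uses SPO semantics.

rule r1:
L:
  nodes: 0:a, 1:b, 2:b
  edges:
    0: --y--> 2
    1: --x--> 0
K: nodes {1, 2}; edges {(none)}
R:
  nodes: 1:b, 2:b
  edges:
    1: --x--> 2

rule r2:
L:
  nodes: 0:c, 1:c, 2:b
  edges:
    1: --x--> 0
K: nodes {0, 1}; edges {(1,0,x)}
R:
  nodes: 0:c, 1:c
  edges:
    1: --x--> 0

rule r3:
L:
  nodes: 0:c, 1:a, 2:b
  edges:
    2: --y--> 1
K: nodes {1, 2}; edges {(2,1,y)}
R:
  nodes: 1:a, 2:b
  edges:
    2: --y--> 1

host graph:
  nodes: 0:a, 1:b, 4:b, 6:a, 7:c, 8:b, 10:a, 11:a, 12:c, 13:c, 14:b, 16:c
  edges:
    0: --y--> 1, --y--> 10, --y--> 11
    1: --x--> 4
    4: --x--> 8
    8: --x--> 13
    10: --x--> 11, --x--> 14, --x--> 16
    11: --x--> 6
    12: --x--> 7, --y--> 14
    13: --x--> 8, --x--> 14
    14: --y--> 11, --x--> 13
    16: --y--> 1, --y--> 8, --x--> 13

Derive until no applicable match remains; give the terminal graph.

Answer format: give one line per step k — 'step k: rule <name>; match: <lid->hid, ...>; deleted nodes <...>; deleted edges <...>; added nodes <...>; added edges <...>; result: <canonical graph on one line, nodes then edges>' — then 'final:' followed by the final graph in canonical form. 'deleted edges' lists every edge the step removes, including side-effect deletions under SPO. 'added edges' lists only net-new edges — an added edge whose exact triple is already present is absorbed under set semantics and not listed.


step 1: rule r2; match: 0->7, 1->12, 2->1; deleted nodes 1; deleted edges (0,1,y); (1,4,x); (16,1,y); added nodes (none); added edges (none); result: nodes: 0:a, 4:b, 6:a, 7:c, 8:b, 10:a, 11:a, 12:c, 13:c, 14:b, 16:c edges: (0,10,y); (0,11,y); (4,8,x); (8,13,x); (10,11,x); (10,14,x); (10,16,x); (11,6,x); (12,7,x); (12,14,y); (13,8,x); (13,14,x); (14,11,y); (14,13,x); (16,8,y); (16,13,x)
step 2: rule r2; match: 0->7, 1->12, 2->4; deleted nodes 4; deleted edges (4,8,x); added nodes (none); added edges (none); result: nodes: 0:a, 6:a, 7:c, 8:b, 10:a, 11:a, 12:c, 13:c, 14:b, 16:c edges: (0,10,y); (0,11,y); (8,13,x); (10,11,x); (10,14,x); (10,16,x); (11,6,x); (12,7,x); (12,14,y); (13,8,x); (13,14,x); (14,11,y); (14,13,x); (16,8,y); (16,13,x)
step 3: rule r2; match: 0->7, 1->12, 2->8; deleted nodes 8; deleted edges (8,13,x); (13,8,x); (16,8,y); added nodes (none); added edges (none); result: nodes: 0:a, 6:a, 7:c, 10:a, 11:a, 12:c, 13:c, 14:b, 16:c edges: (0,10,y); (0,11,y); (10,11,x); (10,14,x); (10,16,x); (11,6,x); (12,7,x); (12,14,y); (13,14,x); (14,11,y); (14,13,x); (16,13,x)
step 4: rule r2; match: 0->7, 1->12, 2->14; deleted nodes 14; deleted edges (10,14,x); (12,14,y); (13,14,x); (14,11,y); (14,13,x); added nodes (none); added edges (none); result: nodes: 0:a, 6:a, 7:c, 10:a, 11:a, 12:c, 13:c, 16:c edges: (0,10,y); (0,11,y); (10,11,x); (10,16,x); (11,6,x); (12,7,x); (16,13,x)
final:
nodes: 0:a, 6:a, 7:c, 10:a, 11:a, 12:c, 13:c, 16:c
edges: (0,10,y); (0,11,y); (10,11,x); (10,16,x); (11,6,x); (12,7,x); (16,13,x)


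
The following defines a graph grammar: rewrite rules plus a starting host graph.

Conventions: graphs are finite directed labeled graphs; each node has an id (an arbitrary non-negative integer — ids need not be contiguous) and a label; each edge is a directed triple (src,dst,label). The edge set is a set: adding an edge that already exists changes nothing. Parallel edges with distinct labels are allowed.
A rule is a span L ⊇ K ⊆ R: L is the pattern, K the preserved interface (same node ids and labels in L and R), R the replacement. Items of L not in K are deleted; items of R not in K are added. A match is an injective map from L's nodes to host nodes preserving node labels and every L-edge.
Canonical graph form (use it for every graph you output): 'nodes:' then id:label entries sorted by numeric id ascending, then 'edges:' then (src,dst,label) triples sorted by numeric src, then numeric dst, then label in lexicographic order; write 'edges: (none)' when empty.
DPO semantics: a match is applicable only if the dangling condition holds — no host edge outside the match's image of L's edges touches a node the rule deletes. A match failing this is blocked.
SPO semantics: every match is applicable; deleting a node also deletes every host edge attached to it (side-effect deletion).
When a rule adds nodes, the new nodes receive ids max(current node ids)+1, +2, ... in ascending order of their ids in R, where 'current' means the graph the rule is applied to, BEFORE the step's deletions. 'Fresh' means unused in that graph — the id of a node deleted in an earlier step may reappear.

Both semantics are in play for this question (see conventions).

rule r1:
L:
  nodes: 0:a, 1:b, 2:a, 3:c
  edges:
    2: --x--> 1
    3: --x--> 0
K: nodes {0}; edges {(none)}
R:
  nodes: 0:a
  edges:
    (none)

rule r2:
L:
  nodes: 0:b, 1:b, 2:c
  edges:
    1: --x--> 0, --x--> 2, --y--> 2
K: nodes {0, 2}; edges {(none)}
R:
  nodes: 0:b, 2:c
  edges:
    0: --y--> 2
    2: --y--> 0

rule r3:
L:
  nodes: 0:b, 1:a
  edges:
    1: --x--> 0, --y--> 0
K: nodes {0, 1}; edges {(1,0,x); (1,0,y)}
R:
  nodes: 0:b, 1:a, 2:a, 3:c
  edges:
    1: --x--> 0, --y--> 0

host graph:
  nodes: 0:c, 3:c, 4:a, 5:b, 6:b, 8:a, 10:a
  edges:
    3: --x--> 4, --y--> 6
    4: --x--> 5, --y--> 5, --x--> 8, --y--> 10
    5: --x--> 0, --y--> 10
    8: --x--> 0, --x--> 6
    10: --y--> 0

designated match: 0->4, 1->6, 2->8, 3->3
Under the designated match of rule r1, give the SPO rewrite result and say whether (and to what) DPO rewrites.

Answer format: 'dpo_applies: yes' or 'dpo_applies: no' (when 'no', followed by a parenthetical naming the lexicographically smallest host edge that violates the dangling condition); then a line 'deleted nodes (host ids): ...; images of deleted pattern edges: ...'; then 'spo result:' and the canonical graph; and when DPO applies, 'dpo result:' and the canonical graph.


dpo_applies: no
(the rule deletes node 3, which keeps host edge (3,6,y) outside the match image — the dangling condition fails, DPO blocks; SPO proceeds and side-deletes such edges)
deleted nodes (host ids): 3, 6, 8; images of deleted pattern edges: (3,4,x); (8,6,x)
spo result:
nodes: 0:c, 4:a, 5:b, 10:a
edges: (4,5,x); (4,5,y); (4,10,y); (5,0,x); (5,10,y); (10,0,y)


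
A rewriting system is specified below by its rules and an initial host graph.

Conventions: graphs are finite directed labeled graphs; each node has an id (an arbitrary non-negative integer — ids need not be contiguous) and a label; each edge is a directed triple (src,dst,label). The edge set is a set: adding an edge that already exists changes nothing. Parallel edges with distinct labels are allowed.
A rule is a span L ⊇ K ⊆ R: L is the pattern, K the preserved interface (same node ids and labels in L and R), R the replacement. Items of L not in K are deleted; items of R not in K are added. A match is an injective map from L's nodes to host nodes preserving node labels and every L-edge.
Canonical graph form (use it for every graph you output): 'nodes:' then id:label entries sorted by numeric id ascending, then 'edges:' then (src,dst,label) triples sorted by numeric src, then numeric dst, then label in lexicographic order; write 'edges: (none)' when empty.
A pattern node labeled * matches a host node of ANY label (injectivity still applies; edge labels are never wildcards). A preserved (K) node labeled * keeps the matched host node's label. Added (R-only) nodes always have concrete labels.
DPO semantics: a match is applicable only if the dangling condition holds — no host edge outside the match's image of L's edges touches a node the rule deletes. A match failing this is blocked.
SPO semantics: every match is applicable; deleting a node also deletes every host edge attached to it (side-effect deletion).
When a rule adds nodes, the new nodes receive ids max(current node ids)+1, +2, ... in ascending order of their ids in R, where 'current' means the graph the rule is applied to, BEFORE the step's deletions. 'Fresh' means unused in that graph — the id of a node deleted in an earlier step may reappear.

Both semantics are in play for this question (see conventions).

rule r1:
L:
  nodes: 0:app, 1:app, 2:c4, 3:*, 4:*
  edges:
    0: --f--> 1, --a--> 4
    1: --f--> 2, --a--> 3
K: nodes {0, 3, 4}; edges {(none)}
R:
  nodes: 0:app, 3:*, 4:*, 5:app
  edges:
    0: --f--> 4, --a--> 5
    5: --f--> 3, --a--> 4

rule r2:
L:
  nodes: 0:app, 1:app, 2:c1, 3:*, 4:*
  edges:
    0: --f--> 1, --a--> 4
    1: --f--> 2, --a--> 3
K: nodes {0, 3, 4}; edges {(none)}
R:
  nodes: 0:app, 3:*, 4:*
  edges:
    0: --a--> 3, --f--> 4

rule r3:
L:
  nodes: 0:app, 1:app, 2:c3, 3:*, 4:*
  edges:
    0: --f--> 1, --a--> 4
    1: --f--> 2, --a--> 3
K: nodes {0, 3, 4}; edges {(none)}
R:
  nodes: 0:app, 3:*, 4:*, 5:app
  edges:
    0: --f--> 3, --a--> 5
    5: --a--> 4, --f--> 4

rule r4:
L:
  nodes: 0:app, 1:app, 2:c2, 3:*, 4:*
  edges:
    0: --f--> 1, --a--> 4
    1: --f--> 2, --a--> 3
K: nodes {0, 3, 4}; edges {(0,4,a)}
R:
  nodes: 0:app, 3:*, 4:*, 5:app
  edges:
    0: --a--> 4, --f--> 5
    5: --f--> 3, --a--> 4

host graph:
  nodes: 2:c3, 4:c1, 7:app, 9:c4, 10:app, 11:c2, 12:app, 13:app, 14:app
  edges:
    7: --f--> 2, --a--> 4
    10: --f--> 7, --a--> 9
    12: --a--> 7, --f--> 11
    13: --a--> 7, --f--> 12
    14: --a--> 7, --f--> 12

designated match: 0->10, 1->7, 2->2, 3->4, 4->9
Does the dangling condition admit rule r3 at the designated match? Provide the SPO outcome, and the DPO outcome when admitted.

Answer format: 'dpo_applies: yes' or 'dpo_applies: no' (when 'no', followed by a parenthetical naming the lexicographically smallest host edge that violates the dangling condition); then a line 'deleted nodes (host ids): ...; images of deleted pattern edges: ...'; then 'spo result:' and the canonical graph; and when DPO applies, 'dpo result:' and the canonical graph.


dpo_applies: no
(the rule deletes node 7, which keeps host edge (12,7,a) outside the match image — the dangling condition fails, DPO blocks; SPO proceeds and side-deletes such edges)
deleted nodes (host ids): 2, 7; images of deleted pattern edges: (7,2,f); (7,4,a); (10,7,f); (10,9,a)
spo result:
nodes: 4:c1, 9:c4, 10:app, 11:c2, 12:app, 13:app, 14:app, 15:app
edges: (10,4,f); (10,15,a); (12,11,f); (13,12,f); (14,12,f); (15,9,a); (15,9,f)


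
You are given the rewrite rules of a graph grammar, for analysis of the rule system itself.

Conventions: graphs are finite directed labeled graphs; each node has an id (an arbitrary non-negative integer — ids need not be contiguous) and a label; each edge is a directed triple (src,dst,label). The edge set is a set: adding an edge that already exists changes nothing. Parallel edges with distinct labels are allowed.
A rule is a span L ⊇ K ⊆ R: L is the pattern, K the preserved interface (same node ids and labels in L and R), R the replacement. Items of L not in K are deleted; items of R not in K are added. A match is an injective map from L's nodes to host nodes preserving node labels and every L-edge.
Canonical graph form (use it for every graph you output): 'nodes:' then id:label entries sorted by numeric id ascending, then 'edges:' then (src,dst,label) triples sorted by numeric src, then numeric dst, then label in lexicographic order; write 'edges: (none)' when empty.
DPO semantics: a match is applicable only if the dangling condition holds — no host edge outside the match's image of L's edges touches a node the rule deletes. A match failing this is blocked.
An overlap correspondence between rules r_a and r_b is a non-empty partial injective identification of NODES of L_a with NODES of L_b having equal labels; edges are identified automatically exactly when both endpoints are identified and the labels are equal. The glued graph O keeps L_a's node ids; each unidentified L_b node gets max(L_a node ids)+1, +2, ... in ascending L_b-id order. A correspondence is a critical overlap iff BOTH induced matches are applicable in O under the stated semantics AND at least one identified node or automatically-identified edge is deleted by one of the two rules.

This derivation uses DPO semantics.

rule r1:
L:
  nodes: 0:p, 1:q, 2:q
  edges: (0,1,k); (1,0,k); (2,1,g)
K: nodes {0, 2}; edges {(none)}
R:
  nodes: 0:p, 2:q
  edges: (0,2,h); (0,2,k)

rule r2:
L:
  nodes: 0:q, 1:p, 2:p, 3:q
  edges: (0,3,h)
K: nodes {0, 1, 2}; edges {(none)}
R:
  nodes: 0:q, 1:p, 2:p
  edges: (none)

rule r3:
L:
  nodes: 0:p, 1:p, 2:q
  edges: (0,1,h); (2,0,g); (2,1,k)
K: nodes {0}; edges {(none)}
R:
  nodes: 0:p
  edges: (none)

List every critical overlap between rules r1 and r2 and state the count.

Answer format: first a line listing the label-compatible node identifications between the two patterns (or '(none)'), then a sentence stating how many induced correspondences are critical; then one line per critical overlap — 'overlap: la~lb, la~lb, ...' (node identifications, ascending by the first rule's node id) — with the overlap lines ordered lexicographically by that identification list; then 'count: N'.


label-compatible node identifications between L(r1) and L(r2): 0~1, 0~2, 1~0, 1~3, 2~0, 2~3
0 of the induced correspondences are critical overlaps of r1 and r2.
count: 0


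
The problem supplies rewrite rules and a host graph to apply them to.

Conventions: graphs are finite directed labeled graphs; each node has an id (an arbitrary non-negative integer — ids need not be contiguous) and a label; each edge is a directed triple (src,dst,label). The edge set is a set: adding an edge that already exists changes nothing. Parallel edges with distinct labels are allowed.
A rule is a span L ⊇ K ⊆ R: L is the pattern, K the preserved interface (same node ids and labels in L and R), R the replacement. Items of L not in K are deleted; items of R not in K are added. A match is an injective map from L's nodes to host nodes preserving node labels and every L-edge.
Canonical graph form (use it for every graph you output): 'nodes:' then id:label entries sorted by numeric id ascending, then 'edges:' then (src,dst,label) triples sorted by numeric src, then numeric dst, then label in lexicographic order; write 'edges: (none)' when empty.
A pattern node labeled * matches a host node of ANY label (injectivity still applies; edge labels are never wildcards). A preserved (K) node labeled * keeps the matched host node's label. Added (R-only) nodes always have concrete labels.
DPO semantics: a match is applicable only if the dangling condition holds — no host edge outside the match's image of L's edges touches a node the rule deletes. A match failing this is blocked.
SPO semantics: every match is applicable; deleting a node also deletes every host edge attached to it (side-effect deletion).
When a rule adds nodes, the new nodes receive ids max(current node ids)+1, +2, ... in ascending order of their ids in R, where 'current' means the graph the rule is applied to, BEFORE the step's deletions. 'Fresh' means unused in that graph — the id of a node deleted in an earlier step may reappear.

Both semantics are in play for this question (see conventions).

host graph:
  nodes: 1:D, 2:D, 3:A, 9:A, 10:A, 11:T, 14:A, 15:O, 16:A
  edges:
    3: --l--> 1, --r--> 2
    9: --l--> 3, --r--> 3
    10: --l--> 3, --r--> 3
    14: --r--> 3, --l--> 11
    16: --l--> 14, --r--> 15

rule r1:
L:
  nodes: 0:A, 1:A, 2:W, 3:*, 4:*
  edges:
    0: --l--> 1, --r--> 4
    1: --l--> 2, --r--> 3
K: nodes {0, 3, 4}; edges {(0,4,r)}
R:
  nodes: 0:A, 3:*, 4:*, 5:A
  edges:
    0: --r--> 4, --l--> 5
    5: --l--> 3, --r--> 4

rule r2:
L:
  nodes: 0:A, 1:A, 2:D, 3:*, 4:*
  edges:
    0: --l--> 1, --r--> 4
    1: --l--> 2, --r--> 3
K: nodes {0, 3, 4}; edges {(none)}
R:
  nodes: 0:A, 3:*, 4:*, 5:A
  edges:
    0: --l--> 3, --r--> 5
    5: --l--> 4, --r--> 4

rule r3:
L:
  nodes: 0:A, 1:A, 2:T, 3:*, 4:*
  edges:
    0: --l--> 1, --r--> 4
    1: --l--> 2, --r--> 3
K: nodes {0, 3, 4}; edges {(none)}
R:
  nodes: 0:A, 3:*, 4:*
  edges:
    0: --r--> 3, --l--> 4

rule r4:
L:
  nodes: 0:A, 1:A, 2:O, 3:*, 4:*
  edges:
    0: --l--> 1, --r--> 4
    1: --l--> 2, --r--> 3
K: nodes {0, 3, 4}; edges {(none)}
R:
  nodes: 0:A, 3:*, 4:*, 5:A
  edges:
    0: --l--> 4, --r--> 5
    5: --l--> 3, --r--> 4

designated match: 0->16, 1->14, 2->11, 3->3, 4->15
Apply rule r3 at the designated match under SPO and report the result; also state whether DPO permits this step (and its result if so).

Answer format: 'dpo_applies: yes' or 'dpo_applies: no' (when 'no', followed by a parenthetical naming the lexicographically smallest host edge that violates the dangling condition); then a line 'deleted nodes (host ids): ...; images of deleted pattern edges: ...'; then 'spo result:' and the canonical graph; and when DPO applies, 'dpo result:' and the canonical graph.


dpo_applies: yes
deleted nodes (host ids): 11, 14; images of deleted pattern edges: (14,3,r); (14,11,l); (16,14,l); (16,15,r)
spo result:
nodes: 1:D, 2:D, 3:A, 9:A, 10:A, 15:O, 16:A
edges: (3,1,l); (3,2,r); (9,3,l); (9,3,r); (10,3,l); (10,3,r); (16,3,r); (16,15,l)
dpo result:
nodes: 1:D, 2:D, 3:A, 9:A, 10:A, 15:O, 16:A
edges: (3,1,l); (3,2,r); (9,3,l); (9,3,r); (10,3,l); (10,3,r); (16,3,r); (16,15,l)


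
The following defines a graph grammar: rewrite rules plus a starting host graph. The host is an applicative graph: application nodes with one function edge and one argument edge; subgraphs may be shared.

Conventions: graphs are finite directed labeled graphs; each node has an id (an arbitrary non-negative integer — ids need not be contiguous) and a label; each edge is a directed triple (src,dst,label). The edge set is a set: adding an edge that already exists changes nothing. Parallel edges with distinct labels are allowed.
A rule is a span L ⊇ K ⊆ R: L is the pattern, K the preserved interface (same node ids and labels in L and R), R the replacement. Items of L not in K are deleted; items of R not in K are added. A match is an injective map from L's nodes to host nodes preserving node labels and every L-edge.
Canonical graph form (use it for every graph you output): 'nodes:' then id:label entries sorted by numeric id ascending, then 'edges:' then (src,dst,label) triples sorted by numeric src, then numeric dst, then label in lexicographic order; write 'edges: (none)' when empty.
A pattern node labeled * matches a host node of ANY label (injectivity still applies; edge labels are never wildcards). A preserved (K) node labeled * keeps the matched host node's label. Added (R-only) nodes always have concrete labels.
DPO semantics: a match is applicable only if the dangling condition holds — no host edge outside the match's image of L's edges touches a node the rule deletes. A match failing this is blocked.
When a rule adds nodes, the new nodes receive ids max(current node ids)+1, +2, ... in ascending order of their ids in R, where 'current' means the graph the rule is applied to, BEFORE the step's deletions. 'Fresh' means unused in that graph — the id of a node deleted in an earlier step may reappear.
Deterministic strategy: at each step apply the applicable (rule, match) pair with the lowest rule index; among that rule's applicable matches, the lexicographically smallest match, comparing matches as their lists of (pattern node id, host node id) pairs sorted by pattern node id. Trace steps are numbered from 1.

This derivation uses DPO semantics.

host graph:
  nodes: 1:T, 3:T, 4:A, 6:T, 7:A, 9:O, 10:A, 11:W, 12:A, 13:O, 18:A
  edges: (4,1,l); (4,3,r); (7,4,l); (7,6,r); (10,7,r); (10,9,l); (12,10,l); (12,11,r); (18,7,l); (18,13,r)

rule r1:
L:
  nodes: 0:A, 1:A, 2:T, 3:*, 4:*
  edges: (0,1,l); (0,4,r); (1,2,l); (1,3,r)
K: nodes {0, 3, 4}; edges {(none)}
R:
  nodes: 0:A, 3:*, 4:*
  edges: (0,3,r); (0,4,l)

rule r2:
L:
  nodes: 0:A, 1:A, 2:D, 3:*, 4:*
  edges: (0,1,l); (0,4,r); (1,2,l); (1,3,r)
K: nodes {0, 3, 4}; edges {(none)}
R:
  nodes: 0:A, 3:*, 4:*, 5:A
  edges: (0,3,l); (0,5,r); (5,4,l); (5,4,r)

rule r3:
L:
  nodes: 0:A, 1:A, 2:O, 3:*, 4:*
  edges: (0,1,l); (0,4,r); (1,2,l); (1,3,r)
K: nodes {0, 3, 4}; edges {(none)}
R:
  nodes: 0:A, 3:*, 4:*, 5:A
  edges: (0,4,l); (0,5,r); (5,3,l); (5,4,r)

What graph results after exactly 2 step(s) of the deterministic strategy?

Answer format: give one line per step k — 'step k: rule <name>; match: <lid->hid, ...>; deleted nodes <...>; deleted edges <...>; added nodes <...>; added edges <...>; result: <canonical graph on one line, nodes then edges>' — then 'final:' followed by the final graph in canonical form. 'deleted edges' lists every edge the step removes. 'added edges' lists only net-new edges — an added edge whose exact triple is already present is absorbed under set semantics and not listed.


step 1: rule r1; match: 0->7, 1->4, 2->1, 3->3, 4->6; deleted nodes 1, 4; deleted edges (4,1,l); (4,3,r); (7,4,l); (7,6,r); added nodes (none); added edges (7,3,r); (7,6,l); result: nodes: 3:T, 6:T, 7:A, 9:O, 10:A, 11:W, 12:A, 13:O, 18:A edges: (7,3,r); (7,6,l); (10,7,r); (10,9,l); (12,10,l); (12,11,r); (18,7,l); (18,13,r)
step 2: rule r3; match: 0->12, 1->10, 2->9, 3->7, 4->11; deleted nodes 9, 10; deleted edges (10,7,r); (10,9,l); (12,10,l); (12,11,r); added nodes 19; added edges (12,11,l); (12,19,r); (19,7,l); (19,11,r); result: nodes: 3:T, 6:T, 7:A, 11:W, 12:A, 13:O, 18:A, 19:A edges: (7,3,r); (7,6,l); (12,11,l); (12,19,r); (18,7,l); (18,13,r); (19,7,l); (19,11,r)
final:
nodes: 3:T, 6:T, 7:A, 11:W, 12:A, 13:O, 18:A, 19:A
edges: (7,3,r); (7,6,l); (12,11,l); (12,19,r); (18,7,l); (18,13,r); (19,7,l); (19,11,r)
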